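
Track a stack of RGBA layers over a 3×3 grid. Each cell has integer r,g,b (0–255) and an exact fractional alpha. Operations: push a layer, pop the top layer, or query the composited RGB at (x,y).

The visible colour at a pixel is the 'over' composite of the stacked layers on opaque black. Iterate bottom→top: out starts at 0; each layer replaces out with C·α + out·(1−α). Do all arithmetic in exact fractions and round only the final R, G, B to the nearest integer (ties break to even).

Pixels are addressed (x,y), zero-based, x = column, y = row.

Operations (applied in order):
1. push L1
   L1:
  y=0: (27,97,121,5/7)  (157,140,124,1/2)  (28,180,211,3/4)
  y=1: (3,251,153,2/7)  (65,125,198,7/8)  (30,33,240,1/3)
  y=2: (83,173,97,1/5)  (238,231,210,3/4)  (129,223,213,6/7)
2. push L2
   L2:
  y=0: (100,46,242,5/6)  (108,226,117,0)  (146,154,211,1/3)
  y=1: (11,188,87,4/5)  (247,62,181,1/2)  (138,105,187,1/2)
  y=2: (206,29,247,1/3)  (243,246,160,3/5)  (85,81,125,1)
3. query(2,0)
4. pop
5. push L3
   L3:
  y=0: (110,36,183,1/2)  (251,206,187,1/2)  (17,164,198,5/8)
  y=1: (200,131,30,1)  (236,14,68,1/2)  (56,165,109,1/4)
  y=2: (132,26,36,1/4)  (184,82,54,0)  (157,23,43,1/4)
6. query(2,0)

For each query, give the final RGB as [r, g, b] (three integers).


query (2,0) [L1,L2] — begin 0,0,0
+L1 (α=3/4) → [21, 135, 633/4]
+L2 (α=1/3) → [188/3, 424/3, 1055/6]
→ [63, 141, 176]

at x=2,y=0 over L1,L3:
L1 α=3/4: [21, 135, 633/4]
L3 α=5/8: [37/2, 1225/8, 5859/32]
→ [18, 153, 183]


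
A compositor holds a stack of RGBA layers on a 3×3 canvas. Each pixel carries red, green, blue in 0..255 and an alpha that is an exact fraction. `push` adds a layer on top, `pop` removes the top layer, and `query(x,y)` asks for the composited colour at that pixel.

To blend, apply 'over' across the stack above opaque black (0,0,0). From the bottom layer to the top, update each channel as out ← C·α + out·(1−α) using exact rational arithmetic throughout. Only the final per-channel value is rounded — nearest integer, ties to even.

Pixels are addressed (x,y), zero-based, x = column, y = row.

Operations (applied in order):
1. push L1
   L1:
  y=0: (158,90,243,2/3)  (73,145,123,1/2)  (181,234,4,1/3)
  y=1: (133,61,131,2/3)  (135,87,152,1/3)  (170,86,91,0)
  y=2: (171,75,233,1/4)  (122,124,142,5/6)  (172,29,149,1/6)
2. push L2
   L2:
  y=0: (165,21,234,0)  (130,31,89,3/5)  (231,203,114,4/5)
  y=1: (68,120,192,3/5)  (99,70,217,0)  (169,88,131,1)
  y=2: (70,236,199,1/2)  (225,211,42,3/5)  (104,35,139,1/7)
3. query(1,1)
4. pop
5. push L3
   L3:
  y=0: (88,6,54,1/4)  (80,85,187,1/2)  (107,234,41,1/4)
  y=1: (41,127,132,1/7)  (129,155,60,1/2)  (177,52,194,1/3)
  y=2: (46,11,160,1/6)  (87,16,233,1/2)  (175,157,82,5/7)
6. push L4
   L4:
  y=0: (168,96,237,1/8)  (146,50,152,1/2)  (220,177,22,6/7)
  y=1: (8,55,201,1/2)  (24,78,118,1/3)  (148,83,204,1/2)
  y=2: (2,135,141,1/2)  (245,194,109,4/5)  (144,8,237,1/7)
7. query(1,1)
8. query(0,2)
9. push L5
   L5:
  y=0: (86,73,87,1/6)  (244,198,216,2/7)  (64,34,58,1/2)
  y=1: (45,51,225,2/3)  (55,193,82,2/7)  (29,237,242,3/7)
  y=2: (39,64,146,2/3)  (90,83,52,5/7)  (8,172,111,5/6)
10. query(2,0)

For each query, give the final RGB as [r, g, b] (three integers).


(1,1) stack=L1,L2; from [0,0,0]:
L1 α=1/3: [45, 29, 152/3]
L2 α=0: [45, 29, 152/3]
= [45, 29, 51]

(1,1) stack=L1,L3,L4; from [0,0,0]:
after L1 α=1/3: [45, 29, 152/3]
after L3 α=1/2: [87, 92, 166/3]
after L4 α=1/3: [66, 262/3, 686/9]
= [66, 87, 76]

at x=0,y=2 over L1,L3,L4:
L1 α=1/4: [171/4, 75/4, 233/4]
L3 α=1/6: [1039/24, 419/24, 1805/24]
L4 α=1/2: [1087/48, 3659/48, 5189/48]
rounded: [23, 76, 108]

query (2,0) [L1,L3,L4,L5] — begin 0,0,0
after L1 α=1/3: [181/3, 78, 4/3]
after L3 α=1/4: [72, 117, 45/4]
after L4 α=6/7: [1392/7, 1179/7, 573/28]
after L5 α=1/2: [920/7, 1417/14, 2197/56]
rounded: [131, 101, 39]


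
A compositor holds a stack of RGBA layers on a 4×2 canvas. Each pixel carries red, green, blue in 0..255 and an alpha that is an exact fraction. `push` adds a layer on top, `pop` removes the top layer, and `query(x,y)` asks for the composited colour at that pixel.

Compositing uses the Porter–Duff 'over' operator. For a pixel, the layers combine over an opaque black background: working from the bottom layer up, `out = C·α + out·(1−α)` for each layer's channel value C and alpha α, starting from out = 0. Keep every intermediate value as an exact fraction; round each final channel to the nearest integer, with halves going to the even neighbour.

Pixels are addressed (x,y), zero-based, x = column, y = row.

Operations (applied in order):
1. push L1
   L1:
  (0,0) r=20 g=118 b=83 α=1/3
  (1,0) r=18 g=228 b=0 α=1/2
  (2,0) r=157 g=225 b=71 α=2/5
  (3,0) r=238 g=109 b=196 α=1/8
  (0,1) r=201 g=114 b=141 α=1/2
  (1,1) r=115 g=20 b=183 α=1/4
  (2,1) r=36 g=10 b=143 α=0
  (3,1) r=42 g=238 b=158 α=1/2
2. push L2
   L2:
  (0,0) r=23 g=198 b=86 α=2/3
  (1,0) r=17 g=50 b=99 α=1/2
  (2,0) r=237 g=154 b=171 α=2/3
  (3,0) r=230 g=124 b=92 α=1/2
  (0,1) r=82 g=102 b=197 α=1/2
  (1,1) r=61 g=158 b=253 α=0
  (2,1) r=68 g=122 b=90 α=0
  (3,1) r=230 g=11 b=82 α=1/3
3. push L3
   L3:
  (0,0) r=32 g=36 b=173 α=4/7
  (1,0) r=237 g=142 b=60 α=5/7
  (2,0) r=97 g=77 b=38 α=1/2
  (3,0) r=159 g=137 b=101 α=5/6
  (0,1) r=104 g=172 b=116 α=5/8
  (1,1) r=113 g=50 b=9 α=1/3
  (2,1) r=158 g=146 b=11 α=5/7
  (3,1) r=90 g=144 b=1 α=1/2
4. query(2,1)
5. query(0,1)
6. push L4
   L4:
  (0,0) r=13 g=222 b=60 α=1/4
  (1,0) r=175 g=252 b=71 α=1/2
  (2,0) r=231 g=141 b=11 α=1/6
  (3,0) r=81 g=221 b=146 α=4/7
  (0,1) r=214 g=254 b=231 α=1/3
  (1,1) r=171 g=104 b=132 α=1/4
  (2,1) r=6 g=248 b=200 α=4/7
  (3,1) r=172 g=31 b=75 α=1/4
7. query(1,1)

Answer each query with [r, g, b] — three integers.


at x=2,y=1 over L1,L2,L3:
+L1 (α=0) → [0, 0, 0]
+L2 (α=0) → [0, 0, 0]
+L3 (α=5/7) → [790/7, 730/7, 55/7]
rounded: [113, 104, 8]

at x=0,y=1 over L1,L2,L3:
after L1 α=1/2: [201/2, 57, 141/2]
after L2 α=1/2: [365/4, 159/2, 535/4]
after L3 α=5/8: [3175/32, 2197/16, 3925/32]
= [99, 137, 123]

at x=1,y=1 over L1,L2,L3,L4:
+L1 (α=1/4) → [115/4, 5, 183/4]
+L2 (α=0) → [115/4, 5, 183/4]
+L3 (α=1/3) → [341/6, 20, 67/2]
+L4 (α=1/4) → [683/8, 41, 465/8]
→ [85, 41, 58]


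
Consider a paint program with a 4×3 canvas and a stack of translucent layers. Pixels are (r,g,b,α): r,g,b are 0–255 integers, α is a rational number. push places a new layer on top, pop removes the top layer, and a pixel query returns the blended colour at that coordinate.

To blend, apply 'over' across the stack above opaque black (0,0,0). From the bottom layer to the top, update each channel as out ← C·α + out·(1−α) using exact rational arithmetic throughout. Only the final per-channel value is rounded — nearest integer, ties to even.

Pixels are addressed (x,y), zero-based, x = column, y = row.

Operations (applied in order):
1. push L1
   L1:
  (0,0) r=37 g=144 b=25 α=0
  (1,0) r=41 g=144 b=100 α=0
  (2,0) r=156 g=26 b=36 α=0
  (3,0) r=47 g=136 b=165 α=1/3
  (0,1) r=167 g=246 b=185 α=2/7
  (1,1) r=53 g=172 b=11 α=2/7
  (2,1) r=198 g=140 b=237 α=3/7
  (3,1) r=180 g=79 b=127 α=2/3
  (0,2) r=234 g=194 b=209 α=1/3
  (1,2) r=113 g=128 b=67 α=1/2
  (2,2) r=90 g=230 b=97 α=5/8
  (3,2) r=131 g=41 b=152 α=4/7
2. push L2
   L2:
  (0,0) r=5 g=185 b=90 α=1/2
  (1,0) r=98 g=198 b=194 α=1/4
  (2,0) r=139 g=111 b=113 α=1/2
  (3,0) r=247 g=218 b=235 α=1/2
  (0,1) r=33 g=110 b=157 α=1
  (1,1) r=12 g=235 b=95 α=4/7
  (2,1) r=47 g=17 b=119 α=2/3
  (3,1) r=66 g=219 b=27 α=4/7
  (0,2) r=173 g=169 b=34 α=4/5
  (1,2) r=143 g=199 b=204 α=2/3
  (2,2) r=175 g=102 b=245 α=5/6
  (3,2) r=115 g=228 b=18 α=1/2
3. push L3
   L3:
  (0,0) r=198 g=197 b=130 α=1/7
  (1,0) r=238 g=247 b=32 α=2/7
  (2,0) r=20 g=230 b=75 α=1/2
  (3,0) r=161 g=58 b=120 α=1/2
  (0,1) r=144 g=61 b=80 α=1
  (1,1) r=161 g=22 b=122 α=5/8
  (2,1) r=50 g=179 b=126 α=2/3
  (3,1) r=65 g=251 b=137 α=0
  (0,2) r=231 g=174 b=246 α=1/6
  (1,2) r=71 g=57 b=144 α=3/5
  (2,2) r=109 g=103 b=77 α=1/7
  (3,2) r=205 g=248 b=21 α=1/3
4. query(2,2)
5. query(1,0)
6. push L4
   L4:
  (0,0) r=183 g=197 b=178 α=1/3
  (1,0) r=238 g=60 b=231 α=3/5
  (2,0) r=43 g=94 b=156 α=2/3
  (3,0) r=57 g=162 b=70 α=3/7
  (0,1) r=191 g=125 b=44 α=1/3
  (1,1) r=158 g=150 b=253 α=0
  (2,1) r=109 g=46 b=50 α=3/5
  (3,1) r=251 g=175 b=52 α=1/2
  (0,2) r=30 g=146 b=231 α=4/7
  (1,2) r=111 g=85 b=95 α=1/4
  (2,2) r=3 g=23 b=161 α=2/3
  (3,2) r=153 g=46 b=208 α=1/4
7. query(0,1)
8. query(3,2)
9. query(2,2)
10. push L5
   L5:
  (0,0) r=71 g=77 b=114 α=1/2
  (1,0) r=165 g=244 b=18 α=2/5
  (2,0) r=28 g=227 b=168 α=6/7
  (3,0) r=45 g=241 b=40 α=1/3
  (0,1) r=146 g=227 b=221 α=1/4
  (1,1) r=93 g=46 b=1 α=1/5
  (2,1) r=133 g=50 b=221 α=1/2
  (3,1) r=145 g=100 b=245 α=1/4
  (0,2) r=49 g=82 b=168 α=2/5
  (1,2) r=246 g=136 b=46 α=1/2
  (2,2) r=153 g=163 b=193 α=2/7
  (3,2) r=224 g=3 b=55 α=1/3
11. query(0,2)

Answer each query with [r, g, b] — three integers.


at x=2,y=2 over L1,L2,L3:
after L1 α=5/8: [225/4, 575/4, 485/8]
after L2 α=5/6: [3725/24, 2615/24, 10285/48]
after L3 α=1/7: [4161/28, 3027/28, 10901/56]
= [149, 108, 195]

at x=1,y=0 over L1,L2,L3:
after L1 α=0: [0, 0, 0]
after L2 α=1/4: [49/2, 99/2, 97/2]
after L3 α=2/7: [171/2, 1483/14, 613/14]
= [86, 106, 44]

query (0,1) [L1,L2,L3,L4] — begin 0,0,0
L1 α=2/7: [334/7, 492/7, 370/7]
L2 α=1: [33, 110, 157]
L3 α=1: [144, 61, 80]
L4 α=1/3: [479/3, 247/3, 68]
→ [160, 82, 68]

(3,2) stack=L1,L2,L3,L4; from [0,0,0]:
after L1 α=4/7: [524/7, 164/7, 608/7]
after L2 α=1/2: [1329/14, 880/7, 367/7]
after L3 α=1/3: [2764/21, 3496/21, 881/21]
after L4 α=1/4: [3835/28, 1909/14, 2337/28]
→ [137, 136, 83]

query (2,2) [L1,L2,L3,L4] — begin 0,0,0
L1 α=5/8: [225/4, 575/4, 485/8]
L2 α=5/6: [3725/24, 2615/24, 10285/48]
L3 α=1/7: [4161/28, 3027/28, 10901/56]
L4 α=2/3: [1443/28, 4315/84, 28933/168]
= [52, 51, 172]

query (0,2) [L1,L2,L3,L4,L5] — begin 0,0,0
L1 α=1/3: [78, 194/3, 209/3]
L2 α=4/5: [154, 2222/15, 617/15]
L3 α=1/6: [1001/6, 1372/9, 1355/18]
L4 α=4/7: [1241/14, 3124/21, 6899/42]
L5 α=2/5: [1019/14, 4272/35, 11603/70]
rounded: [73, 122, 166]


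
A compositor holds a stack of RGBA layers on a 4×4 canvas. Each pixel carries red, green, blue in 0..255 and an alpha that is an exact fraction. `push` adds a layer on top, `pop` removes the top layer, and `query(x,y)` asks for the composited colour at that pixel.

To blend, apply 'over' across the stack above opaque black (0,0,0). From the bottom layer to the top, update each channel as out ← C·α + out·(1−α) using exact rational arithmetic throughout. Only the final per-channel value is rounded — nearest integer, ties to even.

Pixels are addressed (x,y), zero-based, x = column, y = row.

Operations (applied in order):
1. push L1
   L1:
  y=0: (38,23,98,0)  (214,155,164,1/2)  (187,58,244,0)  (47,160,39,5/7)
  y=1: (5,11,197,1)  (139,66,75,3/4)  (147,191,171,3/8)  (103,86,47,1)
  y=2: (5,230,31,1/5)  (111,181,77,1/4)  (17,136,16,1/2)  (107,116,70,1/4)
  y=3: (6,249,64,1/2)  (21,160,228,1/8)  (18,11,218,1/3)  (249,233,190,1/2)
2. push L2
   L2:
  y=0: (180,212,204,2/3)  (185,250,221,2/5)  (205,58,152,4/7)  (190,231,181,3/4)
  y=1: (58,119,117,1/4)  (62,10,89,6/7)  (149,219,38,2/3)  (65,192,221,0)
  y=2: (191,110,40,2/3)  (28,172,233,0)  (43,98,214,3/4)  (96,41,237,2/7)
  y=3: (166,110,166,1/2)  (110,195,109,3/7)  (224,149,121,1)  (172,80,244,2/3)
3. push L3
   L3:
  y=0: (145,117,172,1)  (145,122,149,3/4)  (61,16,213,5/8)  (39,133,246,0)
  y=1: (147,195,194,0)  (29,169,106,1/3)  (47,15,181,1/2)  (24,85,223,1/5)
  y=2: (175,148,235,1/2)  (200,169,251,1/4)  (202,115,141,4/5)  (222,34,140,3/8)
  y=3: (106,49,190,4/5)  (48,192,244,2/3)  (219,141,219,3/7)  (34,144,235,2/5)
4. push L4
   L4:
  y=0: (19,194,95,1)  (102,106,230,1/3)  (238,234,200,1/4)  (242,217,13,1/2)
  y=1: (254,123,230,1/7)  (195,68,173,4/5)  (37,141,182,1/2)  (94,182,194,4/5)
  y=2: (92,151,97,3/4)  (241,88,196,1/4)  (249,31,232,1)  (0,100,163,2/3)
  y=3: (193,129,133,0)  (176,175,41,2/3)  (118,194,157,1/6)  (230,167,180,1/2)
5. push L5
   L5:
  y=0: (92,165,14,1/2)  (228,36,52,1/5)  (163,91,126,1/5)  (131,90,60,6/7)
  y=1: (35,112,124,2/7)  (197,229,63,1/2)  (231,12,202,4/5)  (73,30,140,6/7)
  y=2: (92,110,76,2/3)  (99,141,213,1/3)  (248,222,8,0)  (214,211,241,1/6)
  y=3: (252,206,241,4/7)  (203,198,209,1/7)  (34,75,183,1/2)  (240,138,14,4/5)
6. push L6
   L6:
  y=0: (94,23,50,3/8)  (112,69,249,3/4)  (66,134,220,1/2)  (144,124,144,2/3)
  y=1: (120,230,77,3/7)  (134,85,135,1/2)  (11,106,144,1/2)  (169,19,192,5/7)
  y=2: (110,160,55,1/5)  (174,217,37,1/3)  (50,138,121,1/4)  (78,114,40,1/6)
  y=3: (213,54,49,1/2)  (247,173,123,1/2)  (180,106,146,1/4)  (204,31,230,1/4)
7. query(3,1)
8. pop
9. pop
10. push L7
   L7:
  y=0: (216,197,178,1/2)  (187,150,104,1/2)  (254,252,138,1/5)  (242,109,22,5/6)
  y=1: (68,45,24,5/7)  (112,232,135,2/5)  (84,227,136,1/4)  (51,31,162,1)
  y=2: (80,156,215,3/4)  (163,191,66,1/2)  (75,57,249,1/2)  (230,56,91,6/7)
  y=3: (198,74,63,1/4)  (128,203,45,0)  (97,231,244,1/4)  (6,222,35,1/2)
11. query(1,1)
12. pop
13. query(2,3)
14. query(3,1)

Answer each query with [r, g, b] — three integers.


(3,1) stack=L1,L2,L3,L4,L5,L6; from [0,0,0]:
L1 α=1: [103, 86, 47]
L2 α=0: [103, 86, 47]
L3 α=1/5: [436/5, 429/5, 411/5]
L4 α=4/5: [2316/25, 4069/25, 4291/25]
L5 α=6/7: [13266/175, 8569/175, 3613/25]
L6 α=5/7: [174407/1225, 33763/1225, 31226/175]
= [142, 28, 178]

at x=1,y=1 over L1,L2,L3,L4,L7:
L1 α=3/4: [417/4, 99/2, 225/4]
L2 α=6/7: [1905/28, 219/14, 2361/28]
L3 α=1/3: [2311/42, 1402/21, 3845/42]
L4 α=4/5: [35071/210, 7114/105, 32909/210]
L7 α=2/5: [50751/350, 23354/175, 51809/350]
rounded: [145, 133, 148]

at x=2,y=3 over L1,L2,L3,L4:
L1 α=1/3: [6, 11/3, 218/3]
L2 α=1: [224, 149, 121]
L3 α=3/7: [1553/7, 1019/7, 163]
L4 α=1/6: [8591/42, 2151/14, 162]
rounded: [205, 154, 162]

(3,1) stack=L1,L2,L3,L4; from [0,0,0]:
after L1 α=1: [103, 86, 47]
after L2 α=0: [103, 86, 47]
after L3 α=1/5: [436/5, 429/5, 411/5]
after L4 α=4/5: [2316/25, 4069/25, 4291/25]
= [93, 163, 172]


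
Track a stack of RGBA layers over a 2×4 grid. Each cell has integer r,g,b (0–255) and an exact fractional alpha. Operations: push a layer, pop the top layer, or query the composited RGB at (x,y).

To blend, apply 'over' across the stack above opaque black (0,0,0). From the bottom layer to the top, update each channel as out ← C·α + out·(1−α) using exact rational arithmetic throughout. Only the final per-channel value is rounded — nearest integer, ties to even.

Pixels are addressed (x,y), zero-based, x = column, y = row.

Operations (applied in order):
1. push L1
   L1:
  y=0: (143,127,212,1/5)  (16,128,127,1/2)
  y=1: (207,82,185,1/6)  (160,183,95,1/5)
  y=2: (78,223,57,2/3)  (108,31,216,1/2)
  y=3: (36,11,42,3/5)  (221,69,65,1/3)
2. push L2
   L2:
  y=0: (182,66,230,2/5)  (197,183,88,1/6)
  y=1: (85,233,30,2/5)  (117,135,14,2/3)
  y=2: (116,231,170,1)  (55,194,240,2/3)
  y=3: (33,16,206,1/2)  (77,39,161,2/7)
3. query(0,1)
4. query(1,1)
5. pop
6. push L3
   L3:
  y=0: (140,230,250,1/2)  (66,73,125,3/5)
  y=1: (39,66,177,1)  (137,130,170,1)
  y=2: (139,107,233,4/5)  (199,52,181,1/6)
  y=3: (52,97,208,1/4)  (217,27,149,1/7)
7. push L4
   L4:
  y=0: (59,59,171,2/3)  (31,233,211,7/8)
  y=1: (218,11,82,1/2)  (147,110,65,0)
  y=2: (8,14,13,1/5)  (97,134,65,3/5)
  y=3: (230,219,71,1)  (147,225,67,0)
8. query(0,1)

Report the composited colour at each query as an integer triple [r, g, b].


query (0,1) [L1,L2] — begin 0,0,0
L1 α=1/6: [69/2, 41/3, 185/6]
L2 α=2/5: [547/10, 507/5, 61/2]
rounded: [55, 101, 30]

query (1,1) [L1,L2] — begin 0,0,0
L1 α=1/5: [32, 183/5, 19]
L2 α=2/3: [266/3, 511/5, 47/3]
→ [89, 102, 16]

(0,1) stack=L1,L3,L4; from [0,0,0]:
L1 α=1/6: [69/2, 41/3, 185/6]
L3 α=1: [39, 66, 177]
L4 α=1/2: [257/2, 77/2, 259/2]
→ [128, 38, 130]


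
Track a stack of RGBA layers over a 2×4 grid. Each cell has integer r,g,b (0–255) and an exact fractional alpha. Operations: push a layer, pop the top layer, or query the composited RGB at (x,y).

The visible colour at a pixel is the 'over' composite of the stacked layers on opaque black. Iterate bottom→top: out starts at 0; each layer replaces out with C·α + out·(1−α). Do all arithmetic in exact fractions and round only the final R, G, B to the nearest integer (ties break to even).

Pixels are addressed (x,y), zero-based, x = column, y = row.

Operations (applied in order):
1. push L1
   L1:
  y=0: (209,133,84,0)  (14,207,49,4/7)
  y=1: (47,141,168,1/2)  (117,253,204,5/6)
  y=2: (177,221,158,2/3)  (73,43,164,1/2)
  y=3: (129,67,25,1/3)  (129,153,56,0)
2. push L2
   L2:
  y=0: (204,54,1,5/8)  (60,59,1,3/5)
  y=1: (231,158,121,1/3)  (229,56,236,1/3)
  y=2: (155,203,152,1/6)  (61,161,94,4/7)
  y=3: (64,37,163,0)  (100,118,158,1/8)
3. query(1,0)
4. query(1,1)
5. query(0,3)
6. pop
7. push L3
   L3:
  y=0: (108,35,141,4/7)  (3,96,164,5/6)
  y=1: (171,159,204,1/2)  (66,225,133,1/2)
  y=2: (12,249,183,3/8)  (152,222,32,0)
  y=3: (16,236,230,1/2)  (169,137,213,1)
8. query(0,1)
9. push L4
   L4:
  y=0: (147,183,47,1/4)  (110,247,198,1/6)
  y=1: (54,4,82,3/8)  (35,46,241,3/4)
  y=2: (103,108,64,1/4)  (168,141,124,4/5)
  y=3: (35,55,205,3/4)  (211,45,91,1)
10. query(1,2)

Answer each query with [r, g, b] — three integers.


(1,0) stack=L1,L2; from [0,0,0]:
L1 α=4/7: [8, 828/7, 28]
L2 α=3/5: [196/5, 579/7, 59/5]
rounded: [39, 83, 12]

at x=1,y=1 over L1,L2:
after L1 α=5/6: [195/2, 1265/6, 170]
after L2 α=1/3: [424/3, 1433/9, 192]
= [141, 159, 192]

(0,3) stack=L1,L2; from [0,0,0]:
+L1 (α=1/3) → [43, 67/3, 25/3]
+L2 (α=0) → [43, 67/3, 25/3]
rounded: [43, 22, 8]

at x=0,y=1 over L1,L3:
after L1 α=1/2: [47/2, 141/2, 84]
after L3 α=1/2: [389/4, 459/4, 144]
= [97, 115, 144]

(1,2) stack=L1,L3,L4; from [0,0,0]:
after L1 α=1/2: [73/2, 43/2, 82]
after L3 α=0: [73/2, 43/2, 82]
after L4 α=4/5: [1417/10, 1171/10, 578/5]
→ [142, 117, 116]


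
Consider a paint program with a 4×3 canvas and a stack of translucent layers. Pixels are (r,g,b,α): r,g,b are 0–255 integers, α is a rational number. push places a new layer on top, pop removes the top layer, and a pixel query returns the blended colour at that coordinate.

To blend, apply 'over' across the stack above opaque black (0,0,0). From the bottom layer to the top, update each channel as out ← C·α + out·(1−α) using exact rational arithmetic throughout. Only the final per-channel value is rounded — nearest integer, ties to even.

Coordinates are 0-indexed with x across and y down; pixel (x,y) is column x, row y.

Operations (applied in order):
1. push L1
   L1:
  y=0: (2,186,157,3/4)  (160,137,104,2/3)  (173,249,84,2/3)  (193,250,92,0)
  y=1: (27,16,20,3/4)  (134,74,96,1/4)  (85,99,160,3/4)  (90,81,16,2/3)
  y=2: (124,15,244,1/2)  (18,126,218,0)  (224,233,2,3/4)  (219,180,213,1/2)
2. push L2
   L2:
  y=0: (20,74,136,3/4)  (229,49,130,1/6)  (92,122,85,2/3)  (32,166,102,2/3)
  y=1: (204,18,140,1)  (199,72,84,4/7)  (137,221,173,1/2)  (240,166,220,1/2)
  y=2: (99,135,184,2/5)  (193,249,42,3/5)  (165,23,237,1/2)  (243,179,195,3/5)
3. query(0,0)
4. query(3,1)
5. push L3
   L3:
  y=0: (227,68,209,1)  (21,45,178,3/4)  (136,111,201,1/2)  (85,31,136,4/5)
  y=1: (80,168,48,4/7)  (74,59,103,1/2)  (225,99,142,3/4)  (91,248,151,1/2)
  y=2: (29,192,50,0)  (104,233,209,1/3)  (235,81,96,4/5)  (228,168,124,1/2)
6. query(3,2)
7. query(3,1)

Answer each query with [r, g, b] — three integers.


query (0,0) [L1,L2] — begin 0,0,0
+L1 (α=3/4) → [3/2, 279/2, 471/4]
+L2 (α=3/4) → [123/8, 723/8, 2103/16]
= [15, 90, 131]

at x=3,y=1 over L1,L2:
+L1 (α=2/3) → [60, 54, 32/3]
+L2 (α=1/2) → [150, 110, 346/3]
rounded: [150, 110, 115]

query (3,2) [L1,L2,L3] — begin 0,0,0
L1 α=1/2: [219/2, 90, 213/2]
L2 α=3/5: [948/5, 717/5, 798/5]
L3 α=1/2: [1044/5, 1557/10, 709/5]
→ [209, 156, 142]

at x=3,y=1 over L1,L2,L3:
+L1 (α=2/3) → [60, 54, 32/3]
+L2 (α=1/2) → [150, 110, 346/3]
+L3 (α=1/2) → [241/2, 179, 799/6]
rounded: [120, 179, 133]


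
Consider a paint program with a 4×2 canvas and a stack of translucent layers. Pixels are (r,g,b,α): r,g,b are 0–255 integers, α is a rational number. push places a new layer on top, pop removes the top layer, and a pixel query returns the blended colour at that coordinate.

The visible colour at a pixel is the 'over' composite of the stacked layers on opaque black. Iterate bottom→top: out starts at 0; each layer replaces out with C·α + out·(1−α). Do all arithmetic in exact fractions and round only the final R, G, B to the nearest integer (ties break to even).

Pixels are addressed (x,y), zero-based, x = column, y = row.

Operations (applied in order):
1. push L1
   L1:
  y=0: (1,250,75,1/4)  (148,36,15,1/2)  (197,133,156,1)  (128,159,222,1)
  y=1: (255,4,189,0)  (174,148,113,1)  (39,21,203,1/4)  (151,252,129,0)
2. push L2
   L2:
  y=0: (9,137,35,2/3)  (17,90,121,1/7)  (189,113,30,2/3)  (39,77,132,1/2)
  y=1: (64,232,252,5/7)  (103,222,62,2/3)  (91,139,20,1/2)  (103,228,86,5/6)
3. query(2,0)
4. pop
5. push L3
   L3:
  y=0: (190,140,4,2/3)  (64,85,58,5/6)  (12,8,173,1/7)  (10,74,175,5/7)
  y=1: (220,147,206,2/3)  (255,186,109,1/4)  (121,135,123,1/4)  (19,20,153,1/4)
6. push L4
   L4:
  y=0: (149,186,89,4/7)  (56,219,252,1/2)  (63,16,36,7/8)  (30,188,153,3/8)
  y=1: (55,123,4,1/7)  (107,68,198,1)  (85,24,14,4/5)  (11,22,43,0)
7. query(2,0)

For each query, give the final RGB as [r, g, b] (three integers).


(2,0) stack=L1,L2; from [0,0,0]:
after L1 α=1: [197, 133, 156]
after L2 α=2/3: [575/3, 359/3, 72]
→ [192, 120, 72]

(2,0) stack=L1,L3,L4; from [0,0,0]:
after L1 α=1: [197, 133, 156]
after L3 α=1/7: [1194/7, 806/7, 1109/7]
after L4 α=7/8: [4281/56, 795/28, 2873/56]
rounded: [76, 28, 51]


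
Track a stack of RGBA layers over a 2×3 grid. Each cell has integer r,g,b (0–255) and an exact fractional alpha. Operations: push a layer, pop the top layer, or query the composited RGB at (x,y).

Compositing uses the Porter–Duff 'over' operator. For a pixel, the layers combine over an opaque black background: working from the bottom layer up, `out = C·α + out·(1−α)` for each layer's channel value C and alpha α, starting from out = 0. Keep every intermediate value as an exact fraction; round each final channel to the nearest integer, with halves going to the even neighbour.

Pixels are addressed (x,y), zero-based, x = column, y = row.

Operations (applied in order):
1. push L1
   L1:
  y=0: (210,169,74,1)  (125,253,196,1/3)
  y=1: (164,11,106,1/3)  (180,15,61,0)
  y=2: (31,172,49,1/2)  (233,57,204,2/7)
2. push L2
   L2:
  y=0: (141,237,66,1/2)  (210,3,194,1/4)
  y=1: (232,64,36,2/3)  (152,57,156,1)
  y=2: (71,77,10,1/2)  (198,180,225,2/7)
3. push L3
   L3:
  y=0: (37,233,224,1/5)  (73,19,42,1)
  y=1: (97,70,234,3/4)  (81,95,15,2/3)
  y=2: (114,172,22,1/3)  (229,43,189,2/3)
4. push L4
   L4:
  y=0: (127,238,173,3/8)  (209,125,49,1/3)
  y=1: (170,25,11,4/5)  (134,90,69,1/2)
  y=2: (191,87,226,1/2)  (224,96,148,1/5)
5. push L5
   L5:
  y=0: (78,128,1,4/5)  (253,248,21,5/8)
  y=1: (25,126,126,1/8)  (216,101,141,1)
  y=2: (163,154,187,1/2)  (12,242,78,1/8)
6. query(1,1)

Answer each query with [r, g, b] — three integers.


query (1,1) [L1,L2,L3,L4,L5] — begin 0,0,0
after L1 α=0: [0, 0, 0]
after L2 α=1: [152, 57, 156]
after L3 α=2/3: [314/3, 247/3, 62]
after L4 α=1/2: [358/3, 517/6, 131/2]
after L5 α=1: [216, 101, 141]
→ [216, 101, 141]


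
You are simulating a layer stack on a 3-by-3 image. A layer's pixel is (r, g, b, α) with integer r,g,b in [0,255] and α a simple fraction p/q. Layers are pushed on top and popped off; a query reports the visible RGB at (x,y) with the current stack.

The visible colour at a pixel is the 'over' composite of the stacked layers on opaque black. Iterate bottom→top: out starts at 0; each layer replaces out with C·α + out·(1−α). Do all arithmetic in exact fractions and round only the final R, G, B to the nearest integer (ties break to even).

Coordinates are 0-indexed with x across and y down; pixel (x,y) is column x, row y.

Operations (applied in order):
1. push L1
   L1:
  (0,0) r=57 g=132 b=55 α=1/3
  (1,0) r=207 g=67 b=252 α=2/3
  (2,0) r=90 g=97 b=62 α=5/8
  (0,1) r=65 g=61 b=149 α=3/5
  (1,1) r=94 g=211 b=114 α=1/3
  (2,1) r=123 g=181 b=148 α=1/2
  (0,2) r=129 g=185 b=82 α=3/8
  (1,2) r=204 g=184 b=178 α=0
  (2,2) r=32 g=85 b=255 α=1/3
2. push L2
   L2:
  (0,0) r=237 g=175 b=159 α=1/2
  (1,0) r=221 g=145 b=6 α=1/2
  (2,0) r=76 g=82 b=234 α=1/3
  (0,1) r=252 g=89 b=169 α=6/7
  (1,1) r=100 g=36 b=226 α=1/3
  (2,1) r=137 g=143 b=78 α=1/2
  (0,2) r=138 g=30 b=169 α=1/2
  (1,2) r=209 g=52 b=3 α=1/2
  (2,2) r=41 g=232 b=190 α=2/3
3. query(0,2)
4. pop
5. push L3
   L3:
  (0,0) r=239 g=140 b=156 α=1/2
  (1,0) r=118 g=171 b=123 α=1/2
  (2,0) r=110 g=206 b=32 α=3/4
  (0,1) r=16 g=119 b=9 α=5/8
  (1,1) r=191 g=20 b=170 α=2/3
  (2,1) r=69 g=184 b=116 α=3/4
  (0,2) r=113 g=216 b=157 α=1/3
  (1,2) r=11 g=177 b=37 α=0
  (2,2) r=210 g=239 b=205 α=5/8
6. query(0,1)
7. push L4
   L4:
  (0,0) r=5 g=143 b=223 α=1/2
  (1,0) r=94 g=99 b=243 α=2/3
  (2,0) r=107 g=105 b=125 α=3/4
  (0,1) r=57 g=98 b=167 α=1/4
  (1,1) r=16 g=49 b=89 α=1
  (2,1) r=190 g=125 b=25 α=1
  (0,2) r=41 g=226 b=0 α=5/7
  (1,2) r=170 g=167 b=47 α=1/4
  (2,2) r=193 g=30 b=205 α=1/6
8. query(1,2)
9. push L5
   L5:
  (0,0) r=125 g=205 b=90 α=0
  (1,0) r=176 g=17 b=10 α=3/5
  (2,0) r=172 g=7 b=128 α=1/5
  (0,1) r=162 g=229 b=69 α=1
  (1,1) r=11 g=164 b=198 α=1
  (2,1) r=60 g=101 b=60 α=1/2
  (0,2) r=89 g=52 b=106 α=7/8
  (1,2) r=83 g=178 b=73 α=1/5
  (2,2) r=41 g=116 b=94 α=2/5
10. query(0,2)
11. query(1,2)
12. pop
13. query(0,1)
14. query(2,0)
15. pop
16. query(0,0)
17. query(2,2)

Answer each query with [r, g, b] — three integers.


at x=0,y=2 over L1,L2:
after L1 α=3/8: [387/8, 555/8, 123/4]
after L2 α=1/2: [1491/16, 795/16, 799/8]
→ [93, 50, 100]

at x=0,y=1 over L1,L3:
+L1 (α=3/5) → [39, 183/5, 447/5]
+L3 (α=5/8) → [197/8, 881/10, 783/20]
= [25, 88, 39]

(1,2) stack=L1,L3,L4; from [0,0,0]:
L1 α=0: [0, 0, 0]
L3 α=0: [0, 0, 0]
L4 α=1/4: [85/2, 167/4, 47/4]
= [42, 42, 12]

(0,2) stack=L1,L3,L4,L5; from [0,0,0]:
L1 α=3/8: [387/8, 555/8, 123/4]
L3 α=1/3: [839/12, 473/4, 437/6]
L4 α=5/7: [2069/42, 2733/14, 437/21]
L5 α=7/8: [28235/336, 7829/112, 16019/168]
→ [84, 70, 95]

at x=1,y=2 over L1,L3,L4,L5:
L1 α=0: [0, 0, 0]
L3 α=0: [0, 0, 0]
L4 α=1/4: [85/2, 167/4, 47/4]
L5 α=1/5: [253/5, 69, 24]
→ [51, 69, 24]

(0,1) stack=L1,L3,L4; from [0,0,0]:
after L1 α=3/5: [39, 183/5, 447/5]
after L3 α=5/8: [197/8, 881/10, 783/20]
after L4 α=1/4: [1047/32, 3623/40, 5689/80]
rounded: [33, 91, 71]

at x=2,y=0 over L1,L3,L4:
after L1 α=5/8: [225/4, 485/8, 155/4]
after L3 α=3/4: [1545/16, 5429/32, 539/16]
after L4 α=3/4: [6681/64, 15509/128, 6539/64]
→ [104, 121, 102]

at x=0,y=0 over L1,L3:
L1 α=1/3: [19, 44, 55/3]
L3 α=1/2: [129, 92, 523/6]
rounded: [129, 92, 87]

(2,2) stack=L1,L3; from [0,0,0]:
+L1 (α=1/3) → [32/3, 85/3, 85]
+L3 (α=5/8) → [541/4, 160, 160]
= [135, 160, 160]


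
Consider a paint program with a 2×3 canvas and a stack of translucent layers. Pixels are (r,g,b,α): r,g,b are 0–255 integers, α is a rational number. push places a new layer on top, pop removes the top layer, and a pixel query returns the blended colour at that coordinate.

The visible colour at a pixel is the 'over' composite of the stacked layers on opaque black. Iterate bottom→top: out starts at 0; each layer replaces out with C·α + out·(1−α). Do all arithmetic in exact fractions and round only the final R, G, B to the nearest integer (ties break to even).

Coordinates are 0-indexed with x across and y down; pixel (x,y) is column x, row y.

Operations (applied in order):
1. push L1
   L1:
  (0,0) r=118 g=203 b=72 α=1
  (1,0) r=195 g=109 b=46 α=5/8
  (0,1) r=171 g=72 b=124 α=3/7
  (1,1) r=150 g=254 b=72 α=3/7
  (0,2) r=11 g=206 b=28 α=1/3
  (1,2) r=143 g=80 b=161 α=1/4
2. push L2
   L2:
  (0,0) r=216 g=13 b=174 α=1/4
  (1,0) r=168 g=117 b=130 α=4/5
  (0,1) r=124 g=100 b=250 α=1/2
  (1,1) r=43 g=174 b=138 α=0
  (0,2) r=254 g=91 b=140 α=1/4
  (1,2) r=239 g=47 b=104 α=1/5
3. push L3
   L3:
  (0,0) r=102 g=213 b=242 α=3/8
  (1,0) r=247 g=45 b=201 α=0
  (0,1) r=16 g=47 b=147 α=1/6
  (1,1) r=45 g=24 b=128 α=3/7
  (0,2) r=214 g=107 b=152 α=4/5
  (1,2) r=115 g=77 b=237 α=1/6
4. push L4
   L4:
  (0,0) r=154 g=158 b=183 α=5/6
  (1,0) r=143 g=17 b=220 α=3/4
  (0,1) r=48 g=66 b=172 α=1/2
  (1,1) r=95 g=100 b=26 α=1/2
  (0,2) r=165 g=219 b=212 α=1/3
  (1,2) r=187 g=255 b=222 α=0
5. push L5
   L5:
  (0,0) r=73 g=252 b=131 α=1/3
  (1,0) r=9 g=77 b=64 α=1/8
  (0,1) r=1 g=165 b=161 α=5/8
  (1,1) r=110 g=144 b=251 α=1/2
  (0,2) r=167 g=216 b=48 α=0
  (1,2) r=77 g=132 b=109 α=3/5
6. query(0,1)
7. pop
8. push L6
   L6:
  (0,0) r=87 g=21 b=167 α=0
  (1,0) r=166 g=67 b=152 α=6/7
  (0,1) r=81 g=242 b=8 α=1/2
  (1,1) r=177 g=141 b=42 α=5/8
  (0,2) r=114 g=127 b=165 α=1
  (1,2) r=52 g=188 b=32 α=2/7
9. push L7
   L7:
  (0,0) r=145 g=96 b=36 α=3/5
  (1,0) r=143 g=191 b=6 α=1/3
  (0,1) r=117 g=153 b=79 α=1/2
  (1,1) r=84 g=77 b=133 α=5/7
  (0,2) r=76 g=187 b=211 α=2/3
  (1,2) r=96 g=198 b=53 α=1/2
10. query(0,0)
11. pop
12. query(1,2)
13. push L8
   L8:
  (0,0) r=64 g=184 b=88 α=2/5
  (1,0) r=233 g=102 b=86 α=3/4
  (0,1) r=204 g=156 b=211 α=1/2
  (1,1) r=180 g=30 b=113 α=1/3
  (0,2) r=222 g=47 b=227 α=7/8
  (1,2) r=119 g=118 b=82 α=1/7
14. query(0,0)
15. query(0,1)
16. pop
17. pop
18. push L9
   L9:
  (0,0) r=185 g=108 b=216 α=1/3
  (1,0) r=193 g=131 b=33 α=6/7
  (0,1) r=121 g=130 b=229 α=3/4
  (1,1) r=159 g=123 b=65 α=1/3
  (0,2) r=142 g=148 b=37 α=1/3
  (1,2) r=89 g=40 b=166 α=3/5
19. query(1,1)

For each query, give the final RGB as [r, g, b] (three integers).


at x=0,y=1 over L1,L2,L3,L4,L5:
L1 α=3/7: [513/7, 216/7, 372/7]
L2 α=1/2: [1381/14, 458/7, 1061/7]
L3 α=1/6: [7129/84, 873/14, 3167/21]
L4 α=1/2: [11161/168, 1797/28, 6779/42]
L5 α=5/8: [11441/448, 28491/224, 18049/112]
rounded: [26, 127, 161]

at x=0,y=0 over L1,L2,L3,L4,L6,L7:
after L1 α=1: [118, 203, 72]
after L2 α=1/4: [285/2, 311/2, 195/2]
after L3 α=3/8: [2037/16, 2833/16, 2427/16]
after L4 α=5/6: [14357/96, 15473/96, 5689/32]
after L6 α=0: [14357/96, 15473/96, 5689/32]
after L7 α=3/5: [35237/240, 29297/240, 7417/80]
= [147, 122, 93]

(1,2) stack=L1,L2,L3,L4,L6; from [0,0,0]:
L1 α=1/4: [143/4, 20, 161/4]
L2 α=1/5: [382/5, 127/5, 53]
L3 α=1/6: [497/6, 34, 251/3]
L4 α=0: [497/6, 34, 251/3]
L6 α=2/7: [3109/42, 78, 1447/21]
rounded: [74, 78, 69]

(0,0) stack=L1,L2,L3,L4,L6,L8; from [0,0,0]:
+L1 (α=1) → [118, 203, 72]
+L2 (α=1/4) → [285/2, 311/2, 195/2]
+L3 (α=3/8) → [2037/16, 2833/16, 2427/16]
+L4 (α=5/6) → [14357/96, 15473/96, 5689/32]
+L6 (α=0) → [14357/96, 15473/96, 5689/32]
+L8 (α=2/5) → [18453/160, 27249/160, 22699/160]
→ [115, 170, 142]

(0,1) stack=L1,L2,L3,L4,L6,L8; from [0,0,0]:
+L1 (α=3/7) → [513/7, 216/7, 372/7]
+L2 (α=1/2) → [1381/14, 458/7, 1061/7]
+L3 (α=1/6) → [7129/84, 873/14, 3167/21]
+L4 (α=1/2) → [11161/168, 1797/28, 6779/42]
+L6 (α=1/2) → [24769/336, 8573/56, 7115/84]
+L8 (α=1/2) → [93313/672, 17309/112, 24839/168]
rounded: [139, 155, 148]

query (1,1) [L1,L2,L3,L4,L9] — begin 0,0,0
L1 α=3/7: [450/7, 762/7, 216/7]
L2 α=0: [450/7, 762/7, 216/7]
L3 α=3/7: [2745/49, 3552/49, 3552/49]
L4 α=1/2: [3700/49, 4226/49, 2413/49]
L9 α=1/3: [15191/147, 14479/147, 8011/147]
→ [103, 98, 54]


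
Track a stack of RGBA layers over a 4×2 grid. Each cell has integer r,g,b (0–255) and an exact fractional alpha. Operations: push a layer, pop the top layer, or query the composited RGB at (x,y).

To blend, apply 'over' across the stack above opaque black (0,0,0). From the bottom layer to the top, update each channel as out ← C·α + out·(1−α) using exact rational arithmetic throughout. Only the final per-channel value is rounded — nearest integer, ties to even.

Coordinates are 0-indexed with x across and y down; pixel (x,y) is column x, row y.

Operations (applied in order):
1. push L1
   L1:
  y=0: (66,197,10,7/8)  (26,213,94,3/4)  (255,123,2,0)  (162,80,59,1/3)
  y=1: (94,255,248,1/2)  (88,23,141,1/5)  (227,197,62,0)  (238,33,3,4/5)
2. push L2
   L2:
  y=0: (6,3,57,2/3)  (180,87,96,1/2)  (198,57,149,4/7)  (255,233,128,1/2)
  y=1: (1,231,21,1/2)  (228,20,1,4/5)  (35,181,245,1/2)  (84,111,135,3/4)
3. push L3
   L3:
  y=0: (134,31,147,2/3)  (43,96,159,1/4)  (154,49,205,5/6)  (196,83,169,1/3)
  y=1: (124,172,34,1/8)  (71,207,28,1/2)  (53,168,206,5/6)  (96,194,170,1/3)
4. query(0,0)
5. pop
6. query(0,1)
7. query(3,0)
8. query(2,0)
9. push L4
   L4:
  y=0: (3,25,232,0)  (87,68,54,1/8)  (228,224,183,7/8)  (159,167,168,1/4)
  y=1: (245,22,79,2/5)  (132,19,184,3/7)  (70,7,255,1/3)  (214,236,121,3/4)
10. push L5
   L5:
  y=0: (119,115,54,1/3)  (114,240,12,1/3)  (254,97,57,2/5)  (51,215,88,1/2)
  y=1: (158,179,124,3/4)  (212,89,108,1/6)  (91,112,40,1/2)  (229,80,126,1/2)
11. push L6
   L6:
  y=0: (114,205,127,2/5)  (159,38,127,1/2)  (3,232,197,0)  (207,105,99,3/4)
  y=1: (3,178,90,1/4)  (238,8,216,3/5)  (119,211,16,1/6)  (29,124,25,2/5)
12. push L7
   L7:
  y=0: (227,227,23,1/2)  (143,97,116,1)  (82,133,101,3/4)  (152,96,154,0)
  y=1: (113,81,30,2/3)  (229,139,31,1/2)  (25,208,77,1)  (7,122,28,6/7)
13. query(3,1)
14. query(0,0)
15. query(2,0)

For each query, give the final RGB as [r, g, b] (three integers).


(0,0) stack=L1,L2,L3; from [0,0,0]:
+L1 (α=7/8) → [231/4, 1379/8, 35/4]
+L2 (α=2/3) → [93/4, 1427/24, 491/12]
+L3 (α=2/3) → [1165/12, 2915/72, 4019/36]
→ [97, 40, 112]

at x=0,y=1 over L1,L2:
L1 α=1/2: [47, 255/2, 124]
L2 α=1/2: [24, 717/4, 145/2]
rounded: [24, 179, 72]

at x=3,y=0 over L1,L2:
L1 α=1/3: [54, 80/3, 59/3]
L2 α=1/2: [309/2, 779/6, 443/6]
→ [154, 130, 74]

(2,0) stack=L1,L2; from [0,0,0]:
L1 α=0: [0, 0, 0]
L2 α=4/7: [792/7, 228/7, 596/7]
= [113, 33, 85]

query (3,1) [L1,L2,L4,L5,L6,L7] — begin 0,0,0
+L1 (α=4/5) → [952/5, 132/5, 12/5]
+L2 (α=3/4) → [553/5, 1797/20, 2037/20]
+L4 (α=3/4) → [3763/20, 15957/80, 9297/80]
+L5 (α=1/2) → [8343/40, 22357/160, 19377/160]
+L6 (α=2/5) → [27349/200, 106751/800, 66131/800]
+L7 (α=6/7) → [5107/200, 692351/5600, 200531/5600]
rounded: [26, 124, 36]

query (0,0) [L1,L2,L4,L5,L6,L7] — begin 0,0,0
+L1 (α=7/8) → [231/4, 1379/8, 35/4]
+L2 (α=2/3) → [93/4, 1427/24, 491/12]
+L4 (α=0) → [93/4, 1427/24, 491/12]
+L5 (α=1/3) → [331/6, 2807/36, 815/18]
+L6 (α=2/5) → [787/10, 7727/60, 2339/30]
+L7 (α=1/2) → [3057/20, 21347/120, 3029/60]
rounded: [153, 178, 50]

(2,0) stack=L1,L2,L4,L5,L6,L7; from [0,0,0]:
L1 α=0: [0, 0, 0]
L2 α=4/7: [792/7, 228/7, 596/7]
L4 α=7/8: [2991/14, 2801/14, 9563/56]
L5 α=2/5: [3217/14, 11119/70, 35073/280]
L6 α=0: [3217/14, 11119/70, 35073/280]
L7 α=3/4: [6661/56, 39049/280, 119913/1120]
→ [119, 139, 107]


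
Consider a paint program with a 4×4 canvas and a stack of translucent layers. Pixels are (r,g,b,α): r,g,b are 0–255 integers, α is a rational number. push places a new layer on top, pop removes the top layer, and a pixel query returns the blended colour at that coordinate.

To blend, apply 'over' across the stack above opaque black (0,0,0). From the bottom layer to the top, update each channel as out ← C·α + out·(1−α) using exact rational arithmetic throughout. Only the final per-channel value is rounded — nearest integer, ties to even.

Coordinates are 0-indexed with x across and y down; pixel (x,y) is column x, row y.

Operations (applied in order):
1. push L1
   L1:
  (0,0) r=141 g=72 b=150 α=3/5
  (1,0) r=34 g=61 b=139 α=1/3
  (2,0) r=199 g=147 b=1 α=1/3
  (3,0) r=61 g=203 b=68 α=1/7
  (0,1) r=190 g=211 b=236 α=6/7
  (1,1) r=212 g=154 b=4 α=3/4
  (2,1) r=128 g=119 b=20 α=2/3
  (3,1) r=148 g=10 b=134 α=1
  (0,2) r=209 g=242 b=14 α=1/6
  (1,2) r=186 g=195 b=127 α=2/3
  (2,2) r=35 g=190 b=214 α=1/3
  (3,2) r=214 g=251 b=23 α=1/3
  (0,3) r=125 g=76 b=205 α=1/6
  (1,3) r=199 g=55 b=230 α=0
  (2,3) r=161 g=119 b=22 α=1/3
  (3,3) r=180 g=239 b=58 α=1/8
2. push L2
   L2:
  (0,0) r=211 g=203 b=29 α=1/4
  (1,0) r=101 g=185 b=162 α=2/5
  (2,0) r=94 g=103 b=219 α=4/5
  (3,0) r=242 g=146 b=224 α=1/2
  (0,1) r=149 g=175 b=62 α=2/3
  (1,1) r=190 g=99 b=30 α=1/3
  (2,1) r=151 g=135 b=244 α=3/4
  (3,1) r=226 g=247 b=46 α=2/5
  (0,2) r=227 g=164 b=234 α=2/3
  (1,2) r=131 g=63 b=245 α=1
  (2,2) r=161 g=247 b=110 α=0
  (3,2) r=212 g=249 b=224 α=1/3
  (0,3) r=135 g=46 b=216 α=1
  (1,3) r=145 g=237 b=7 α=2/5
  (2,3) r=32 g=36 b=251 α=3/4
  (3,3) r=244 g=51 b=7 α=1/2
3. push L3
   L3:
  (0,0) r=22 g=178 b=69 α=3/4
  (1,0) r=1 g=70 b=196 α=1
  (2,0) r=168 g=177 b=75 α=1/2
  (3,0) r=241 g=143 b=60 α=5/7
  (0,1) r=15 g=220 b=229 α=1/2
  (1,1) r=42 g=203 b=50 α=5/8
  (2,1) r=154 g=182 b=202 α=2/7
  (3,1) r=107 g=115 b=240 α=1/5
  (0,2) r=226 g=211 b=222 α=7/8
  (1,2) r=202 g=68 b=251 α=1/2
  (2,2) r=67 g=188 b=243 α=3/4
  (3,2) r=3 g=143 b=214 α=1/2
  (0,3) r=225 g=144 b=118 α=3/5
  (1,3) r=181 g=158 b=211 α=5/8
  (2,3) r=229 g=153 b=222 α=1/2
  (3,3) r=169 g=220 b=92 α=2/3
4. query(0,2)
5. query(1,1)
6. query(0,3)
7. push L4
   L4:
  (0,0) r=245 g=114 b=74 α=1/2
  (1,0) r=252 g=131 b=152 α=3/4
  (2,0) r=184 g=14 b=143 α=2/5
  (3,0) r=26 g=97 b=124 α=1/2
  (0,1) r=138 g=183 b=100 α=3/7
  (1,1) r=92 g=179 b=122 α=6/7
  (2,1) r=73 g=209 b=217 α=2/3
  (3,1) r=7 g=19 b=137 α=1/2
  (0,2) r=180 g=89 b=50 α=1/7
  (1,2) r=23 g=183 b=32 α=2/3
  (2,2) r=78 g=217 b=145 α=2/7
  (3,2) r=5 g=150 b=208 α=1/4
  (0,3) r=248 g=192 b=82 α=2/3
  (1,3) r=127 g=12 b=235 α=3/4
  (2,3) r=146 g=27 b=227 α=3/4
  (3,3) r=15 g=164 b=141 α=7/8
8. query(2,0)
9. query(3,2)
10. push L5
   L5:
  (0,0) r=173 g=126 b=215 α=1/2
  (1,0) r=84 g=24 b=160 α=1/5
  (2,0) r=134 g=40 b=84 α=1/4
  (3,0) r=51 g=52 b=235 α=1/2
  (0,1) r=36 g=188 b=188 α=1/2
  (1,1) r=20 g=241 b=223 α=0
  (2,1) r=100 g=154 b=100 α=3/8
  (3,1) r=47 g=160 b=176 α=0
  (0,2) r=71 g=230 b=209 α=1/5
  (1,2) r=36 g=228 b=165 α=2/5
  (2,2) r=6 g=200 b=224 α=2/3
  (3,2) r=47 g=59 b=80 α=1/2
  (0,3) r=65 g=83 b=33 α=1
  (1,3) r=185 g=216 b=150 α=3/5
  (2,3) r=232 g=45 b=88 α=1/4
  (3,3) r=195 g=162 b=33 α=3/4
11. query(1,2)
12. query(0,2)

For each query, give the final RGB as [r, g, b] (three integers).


(0,2) stack=L1,L2,L3; from [0,0,0]:
after L1 α=1/6: [209/6, 121/3, 7/3]
after L2 α=2/3: [2933/18, 1105/9, 1411/9]
after L3 α=7/8: [31409/144, 7199/36, 15397/72]
→ [218, 200, 214]

(1,1) stack=L1,L2,L3; from [0,0,0]:
after L1 α=3/4: [159, 231/2, 3]
after L2 α=1/3: [508/3, 110, 12]
after L3 α=5/8: [359/4, 1345/8, 143/4]
= [90, 168, 36]

query (0,3) [L1,L2,L3] — begin 0,0,0
L1 α=1/6: [125/6, 38/3, 205/6]
L2 α=1: [135, 46, 216]
L3 α=3/5: [189, 524/5, 786/5]
rounded: [189, 105, 157]

query (2,0) [L1,L2,L3,L4] — begin 0,0,0
+L1 (α=1/3) → [199/3, 49, 1/3]
+L2 (α=4/5) → [1327/15, 461/5, 2629/15]
+L3 (α=1/2) → [3847/30, 673/5, 1877/15]
+L4 (α=2/5) → [7527/50, 2159/25, 3307/25]
= [151, 86, 132]

(3,2) stack=L1,L2,L3,L4; from [0,0,0]:
+L1 (α=1/3) → [214/3, 251/3, 23/3]
+L2 (α=1/3) → [1064/9, 1249/9, 718/9]
+L3 (α=1/2) → [1091/18, 1268/9, 1322/9]
+L4 (α=1/4) → [1121/24, 859/6, 973/6]
rounded: [47, 143, 162]

(1,2) stack=L1,L2,L3,L4,L5; from [0,0,0]:
after L1 α=2/3: [124, 130, 254/3]
after L2 α=1: [131, 63, 245]
after L3 α=1/2: [333/2, 131/2, 248]
after L4 α=2/3: [425/6, 863/6, 104]
after L5 α=2/5: [569/10, 355/2, 642/5]
= [57, 178, 128]

(0,2) stack=L1,L2,L3,L4,L5; from [0,0,0]:
L1 α=1/6: [209/6, 121/3, 7/3]
L2 α=2/3: [2933/18, 1105/9, 1411/9]
L3 α=7/8: [31409/144, 7199/36, 15397/72]
L4 α=1/7: [35729/168, 7733/42, 15997/84]
L5 α=1/5: [38711/210, 20296/105, 20386/105]
→ [184, 193, 194]


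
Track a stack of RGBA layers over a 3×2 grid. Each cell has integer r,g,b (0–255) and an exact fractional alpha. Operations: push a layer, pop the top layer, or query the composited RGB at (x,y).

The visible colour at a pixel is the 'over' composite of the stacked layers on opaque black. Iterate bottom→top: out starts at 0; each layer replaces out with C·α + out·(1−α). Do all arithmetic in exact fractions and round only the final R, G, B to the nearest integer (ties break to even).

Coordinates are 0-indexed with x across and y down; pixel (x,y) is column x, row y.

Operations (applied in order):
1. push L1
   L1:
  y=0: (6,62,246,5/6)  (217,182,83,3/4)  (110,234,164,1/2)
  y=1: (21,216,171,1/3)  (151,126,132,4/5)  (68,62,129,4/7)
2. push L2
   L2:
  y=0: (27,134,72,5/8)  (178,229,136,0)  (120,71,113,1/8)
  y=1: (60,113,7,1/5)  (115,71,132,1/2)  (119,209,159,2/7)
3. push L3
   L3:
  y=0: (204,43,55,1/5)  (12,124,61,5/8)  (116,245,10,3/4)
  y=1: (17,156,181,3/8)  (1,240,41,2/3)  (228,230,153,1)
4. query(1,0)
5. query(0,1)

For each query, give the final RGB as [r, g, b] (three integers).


at x=1,y=0 over L1,L2,L3:
after L1 α=3/4: [651/4, 273/2, 249/4]
after L2 α=0: [651/4, 273/2, 249/4]
after L3 α=5/8: [2193/32, 2059/16, 1967/32]
→ [69, 129, 61]

query (0,1) [L1,L2,L3] — begin 0,0,0
after L1 α=1/3: [7, 72, 57]
after L2 α=1/5: [88/5, 401/5, 47]
after L3 α=3/8: [139/8, 869/8, 389/4]
rounded: [17, 109, 97]
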